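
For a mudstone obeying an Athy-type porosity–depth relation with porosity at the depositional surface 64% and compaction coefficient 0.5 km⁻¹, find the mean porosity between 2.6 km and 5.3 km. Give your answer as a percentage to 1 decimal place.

9.6%

⟨n⟩ = (1/(d₂−d₁)) ∫ n₀ e^(−cd) dd = n₀·(e^(−c·d₁) − e^(−c·d₂)) / (c·(d₂−d₁))
e^(−0.5×2.6) = 0.2725; e^(−0.5×5.3) = 0.0707
⟨n⟩ = 0.64 × (0.2725 − 0.0707) / (0.5 × 2.7) = 0.64 × 0.1495 = 0.0957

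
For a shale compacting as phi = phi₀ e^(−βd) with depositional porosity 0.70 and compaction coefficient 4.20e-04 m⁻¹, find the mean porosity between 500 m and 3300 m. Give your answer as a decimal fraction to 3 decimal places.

0.334

Working in km (1 km = 1000 m; β in km⁻¹ = β in m⁻¹ × 1000):
⟨phi⟩ = (1/(d₂−d₁)) ∫ phi₀ e^(−βd) dd = phi₀·(e^(−β·d₁) − e^(−β·d₂)) / (β·(d₂−d₁))
e^(−0.42×0.5) = 0.8106; e^(−0.42×3.3) = 0.2501
⟨phi⟩ = 0.7 × (0.8106 − 0.2501) / (0.42 × 2.8) = 0.7 × 0.4766 = 0.3336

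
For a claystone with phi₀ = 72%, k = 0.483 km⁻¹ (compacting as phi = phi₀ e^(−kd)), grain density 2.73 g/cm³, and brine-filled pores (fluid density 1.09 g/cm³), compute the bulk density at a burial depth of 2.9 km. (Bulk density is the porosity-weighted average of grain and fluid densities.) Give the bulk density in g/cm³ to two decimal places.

Porosity at depth: phi = 0.72·exp(−0.483×2.9) = 0.72×0.2464 = 0.1774
Bulk density: ρ_b = (1−phi)ρ_g + phi·ρ_f = 0.8226×2.73 + 0.1774×1.09
       = 2.246 + 0.193 = 2.439 g/cm³

2.44 g/cm³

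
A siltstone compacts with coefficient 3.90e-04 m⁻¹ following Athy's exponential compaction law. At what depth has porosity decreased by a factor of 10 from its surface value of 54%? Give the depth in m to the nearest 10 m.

Working in km (1 km = 1000 m; k in km⁻¹ = k in m⁻¹ × 1000):
n/n₀ = 1/10 ⇒ exp(−k·d) = 1/10 ⇒ d = ln(10) / k
d = 2.3026 / 0.39 = 5.904 km

5900 m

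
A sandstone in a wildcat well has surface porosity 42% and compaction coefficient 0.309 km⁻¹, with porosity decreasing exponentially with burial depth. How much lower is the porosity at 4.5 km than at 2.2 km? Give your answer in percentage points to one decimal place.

phi(2.2) = 0.42·e^(−0.309×2.2) = 0.2128
phi(4.5) = 0.42·e^(−0.309×4.5) = 0.1046
Δphi = 0.2128 − 0.1046 = 0.1083

10.8 percentage points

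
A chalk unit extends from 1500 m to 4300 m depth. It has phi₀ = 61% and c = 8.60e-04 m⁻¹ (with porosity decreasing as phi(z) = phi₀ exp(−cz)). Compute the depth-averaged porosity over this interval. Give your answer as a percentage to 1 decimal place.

Working in km (1 km = 1000 m; c in km⁻¹ = c in m⁻¹ × 1000):
⟨phi⟩ = (1/(z₂−z₁)) ∫ phi₀ e^(−cz) dz = phi₀·(e^(−c·z₁) − e^(−c·z₂)) / (c·(z₂−z₁))
e^(−0.86×1.5) = 0.2753; e^(−0.86×4.3) = 0.0248
⟨phi⟩ = 0.61 × (0.2753 − 0.0248) / (0.86 × 2.8) = 0.61 × 0.1040 = 0.0635

6.3%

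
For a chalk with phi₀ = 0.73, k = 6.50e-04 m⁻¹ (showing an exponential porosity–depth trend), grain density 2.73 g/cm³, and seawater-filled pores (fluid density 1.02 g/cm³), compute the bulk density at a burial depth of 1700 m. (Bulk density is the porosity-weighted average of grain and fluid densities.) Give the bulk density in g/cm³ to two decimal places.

Working in km (1 km = 1000 m; k in km⁻¹ = k in m⁻¹ × 1000):
Porosity at depth: phi = 0.73·exp(−0.65×1.7) = 0.73×0.3312 = 0.2418
Bulk density: ρ_b = (1−phi)ρ_g + phi·ρ_f = 0.7582×2.73 + 0.2418×1.02
       = 2.070 + 0.247 = 2.317 g/cm³

2.32 g/cm³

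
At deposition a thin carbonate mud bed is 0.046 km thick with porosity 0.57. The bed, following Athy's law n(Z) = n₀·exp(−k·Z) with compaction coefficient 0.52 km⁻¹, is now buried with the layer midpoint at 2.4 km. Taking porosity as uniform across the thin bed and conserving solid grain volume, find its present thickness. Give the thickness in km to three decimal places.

Porosity at 2.4 km: n = 0.57·exp(−0.52×2.4) = 0.1636
Solid-volume conservation: h(1−n) = h₀(1−n₀) ⇒ h = h₀·(1−n₀)/(1−n)
h = 0.046 × (1 − 0.57)/(1 − 0.1636) = 0.046 × 0.5141 = 0.0236 km

0.024 km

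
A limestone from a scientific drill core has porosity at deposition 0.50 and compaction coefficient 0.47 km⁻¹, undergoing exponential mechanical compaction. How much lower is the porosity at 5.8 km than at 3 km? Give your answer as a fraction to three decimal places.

phi(3) = 0.5·e^(−0.47×3) = 0.1221
phi(5.8) = 0.5·e^(−0.47×5.8) = 0.0327
Δphi = 0.1221 − 0.0327 = 0.0893

0.089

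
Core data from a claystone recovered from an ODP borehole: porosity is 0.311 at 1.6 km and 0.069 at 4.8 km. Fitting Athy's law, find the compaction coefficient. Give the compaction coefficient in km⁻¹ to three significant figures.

0.471 km⁻¹

Athy: φ(z) = φ₀ e^(−βz) ⇒ φ₁/φ₂ = e^{β(z₂−z₁)} ⇒ β = ln(φ₁/φ₂)/(z₂−z₁)
β = ln(0.311/0.069) / (4.8 − 1.6) = ln(4.507) / 3.2 = 1.5057 / 3.2 = 0.4705 km⁻¹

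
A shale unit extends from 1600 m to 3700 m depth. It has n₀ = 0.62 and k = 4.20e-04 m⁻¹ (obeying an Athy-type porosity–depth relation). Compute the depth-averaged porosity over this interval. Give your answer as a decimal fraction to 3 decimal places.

Working in km (1 km = 1000 m; k in km⁻¹ = k in m⁻¹ × 1000):
⟨n⟩ = (1/(z₂−z₁)) ∫ n₀ e^(−kz) dz = n₀·(e^(−k·z₁) − e^(−k·z₂)) / (k·(z₂−z₁))
e^(−0.42×1.6) = 0.5107; e^(−0.42×3.7) = 0.2114
⟨n⟩ = 0.62 × (0.5107 − 0.2114) / (0.42 × 2.1) = 0.62 × 0.3393 = 0.2104

0.210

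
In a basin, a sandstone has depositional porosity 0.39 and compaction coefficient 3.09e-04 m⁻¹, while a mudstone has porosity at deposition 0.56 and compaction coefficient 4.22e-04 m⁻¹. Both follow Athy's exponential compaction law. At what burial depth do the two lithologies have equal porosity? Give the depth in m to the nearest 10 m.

3200 m

Working in km (1 km = 1000 m; β in km⁻¹ = β in m⁻¹ × 1000):
Set phi₀ₐ e^(−βₐZ) = phi₀ᵦ e^(−βᵦZ) ⇒ ln(phi₀ₐ/phi₀ᵦ) = (βₐ − βᵦ)·Z
Z = ln(0.39/0.56) / (0.309 − 0.422) = -0.3618 / -0.113 = 3.202 km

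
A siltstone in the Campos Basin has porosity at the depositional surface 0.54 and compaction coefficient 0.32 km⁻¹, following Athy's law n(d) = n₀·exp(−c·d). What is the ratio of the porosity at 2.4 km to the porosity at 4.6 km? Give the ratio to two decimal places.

n(d₁)/n(d₂) = e^(−c·d₁)/e^(−c·d₂) = e^{c(d₂−d₁)}
= exp(0.32 × 2.2) = exp(0.704) = 2.0218

2.02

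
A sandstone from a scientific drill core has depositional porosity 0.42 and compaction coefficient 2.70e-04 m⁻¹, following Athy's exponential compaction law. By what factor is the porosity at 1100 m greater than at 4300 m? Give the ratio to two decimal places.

2.37

Working in km (1 km = 1000 m; β in km⁻¹ = β in m⁻¹ × 1000):
n(Z₁)/n(Z₂) = e^(−β·Z₁)/e^(−β·Z₂) = e^{β(Z₂−Z₁)}
= exp(0.27 × 3.2) = exp(0.864) = 2.3726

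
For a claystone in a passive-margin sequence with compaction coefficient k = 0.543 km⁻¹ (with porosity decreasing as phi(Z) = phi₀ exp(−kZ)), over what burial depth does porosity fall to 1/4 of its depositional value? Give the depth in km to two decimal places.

phi/phi₀ = 1/4 ⇒ exp(−k·Z) = 1/4 ⇒ Z = ln(4) / k
Z = 1.3863 / 0.543 = 2.553 km

2.55 km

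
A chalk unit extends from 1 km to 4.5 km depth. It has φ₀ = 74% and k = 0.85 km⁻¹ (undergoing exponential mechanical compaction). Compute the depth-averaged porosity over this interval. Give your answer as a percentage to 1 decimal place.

⟨φ⟩ = (1/(Z₂−Z₁)) ∫ φ₀ e^(−kZ) dZ = φ₀·(e^(−k·Z₁) − e^(−k·Z₂)) / (k·(Z₂−Z₁))
e^(−0.85×1) = 0.4274; e^(−0.85×4.5) = 0.0218
⟨φ⟩ = 0.74 × (0.4274 − 0.0218) / (0.85 × 3.5) = 0.74 × 0.1363 = 0.1009

10.1%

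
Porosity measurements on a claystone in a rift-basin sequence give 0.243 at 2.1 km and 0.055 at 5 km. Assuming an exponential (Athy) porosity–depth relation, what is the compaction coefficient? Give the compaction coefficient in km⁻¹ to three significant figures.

Athy: n(z) = n₀ e^(−kz) ⇒ n₁/n₂ = e^{k(z₂−z₁)} ⇒ k = ln(n₁/n₂)/(z₂−z₁)
k = ln(0.243/0.055) / (5 − 2.1) = ln(4.418) / 2.9 = 1.4857 / 2.9 = 0.5123 km⁻¹

0.512 km⁻¹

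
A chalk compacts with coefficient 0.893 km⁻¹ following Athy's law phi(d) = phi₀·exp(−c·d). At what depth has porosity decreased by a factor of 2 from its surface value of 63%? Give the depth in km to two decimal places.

0.78 km

phi/phi₀ = 1/2 ⇒ exp(−c·d) = 1/2 ⇒ d = ln(2) / c
d = 0.6931 / 0.893 = 0.776 km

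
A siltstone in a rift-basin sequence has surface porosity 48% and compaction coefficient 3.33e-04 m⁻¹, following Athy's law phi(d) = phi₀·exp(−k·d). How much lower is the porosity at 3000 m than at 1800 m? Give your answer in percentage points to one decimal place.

Working in km (1 km = 1000 m; k in km⁻¹ = k in m⁻¹ × 1000):
phi(1.8) = 0.48·e^(−0.333×1.8) = 0.2636
phi(3) = 0.48·e^(−0.333×3) = 0.1768
Δphi = 0.2636 − 0.1768 = 0.0868

8.7 percentage points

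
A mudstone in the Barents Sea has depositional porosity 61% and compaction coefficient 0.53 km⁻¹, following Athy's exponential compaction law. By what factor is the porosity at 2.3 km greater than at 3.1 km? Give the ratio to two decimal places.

1.53

φ(z₁)/φ(z₂) = e^(−c·z₁)/e^(−c·z₂) = e^{c(z₂−z₁)}
= exp(0.53 × 0.8) = exp(0.424) = 1.5281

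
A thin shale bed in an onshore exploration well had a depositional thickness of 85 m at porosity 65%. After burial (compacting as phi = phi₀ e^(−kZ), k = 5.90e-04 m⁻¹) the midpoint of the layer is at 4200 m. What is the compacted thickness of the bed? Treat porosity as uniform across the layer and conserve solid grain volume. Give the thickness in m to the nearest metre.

31 m

Working in km (1 km = 1000 m; k in km⁻¹ = k in m⁻¹ × 1000):
Porosity at 4.2 km: phi = 0.65·exp(−0.59×4.2) = 0.0545
Solid-volume conservation: h(1−phi) = h₀(1−phi₀) ⇒ h = h₀·(1−phi₀)/(1−phi)
h = 0.085 × (1 − 0.65)/(1 − 0.0545) = 0.085 × 0.3702 = 0.0315 km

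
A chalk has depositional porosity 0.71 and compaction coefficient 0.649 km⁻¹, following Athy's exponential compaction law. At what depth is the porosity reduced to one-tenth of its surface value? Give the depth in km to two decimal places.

3.55 km

n/n₀ = 1/10 ⇒ exp(−c·d) = 1/10 ⇒ d = ln(10) / c
d = 2.3026 / 0.649 = 3.548 km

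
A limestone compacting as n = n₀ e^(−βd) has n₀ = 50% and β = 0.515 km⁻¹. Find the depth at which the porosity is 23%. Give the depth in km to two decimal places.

1.51 km

Invert Athy's law: d = ln(n₀/n) / β
d = ln(0.5/0.23) / 0.515 = ln(2.174) / 0.515 = 0.7765 / 0.515 = 1.508 km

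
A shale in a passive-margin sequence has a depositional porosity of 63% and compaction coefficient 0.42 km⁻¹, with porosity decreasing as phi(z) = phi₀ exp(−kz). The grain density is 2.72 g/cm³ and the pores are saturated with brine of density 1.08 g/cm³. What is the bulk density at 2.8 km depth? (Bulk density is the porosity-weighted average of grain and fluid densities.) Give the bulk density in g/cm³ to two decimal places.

2.40 g/cm³

Porosity at depth: phi = 0.63·exp(−0.42×2.8) = 0.63×0.3085 = 0.1944
Bulk density: ρ_b = (1−phi)ρ_g + phi·ρ_f = 0.8056×2.72 + 0.1944×1.08
       = 2.191 + 0.210 = 2.401 g/cm³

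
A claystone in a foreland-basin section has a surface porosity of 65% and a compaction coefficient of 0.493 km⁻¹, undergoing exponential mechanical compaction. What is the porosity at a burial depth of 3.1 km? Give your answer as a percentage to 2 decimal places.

14.10%

n = n₀·exp(−k·d) = 0.65 × exp(−0.493 × 3.1) = 0.65 × exp(−1.528)
  = 0.65 × 0.2169 = 0.1410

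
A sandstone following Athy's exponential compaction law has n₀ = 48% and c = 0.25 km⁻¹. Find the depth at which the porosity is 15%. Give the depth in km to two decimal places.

4.65 km

Invert Athy's law: z = ln(n₀/n) / c
z = ln(0.48/0.15) / 0.25 = ln(3.2) / 0.25 = 1.1632 / 0.25 = 4.653 km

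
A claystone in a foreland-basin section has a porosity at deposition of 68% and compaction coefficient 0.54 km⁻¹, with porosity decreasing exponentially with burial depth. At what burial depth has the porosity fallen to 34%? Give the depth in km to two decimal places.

Invert Athy's law: z = ln(phi₀/phi) / c
z = ln(0.68/0.34) / 0.54 = ln(2) / 0.54 = 0.6931 / 0.54 = 1.284 km

1.28 km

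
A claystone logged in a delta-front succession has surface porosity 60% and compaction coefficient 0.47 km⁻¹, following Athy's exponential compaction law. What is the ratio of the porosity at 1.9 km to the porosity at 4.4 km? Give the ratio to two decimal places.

3.24

n(z₁)/n(z₂) = e^(−β·z₁)/e^(−β·z₂) = e^{β(z₂−z₁)}
= exp(0.47 × 2.5) = exp(1.175) = 3.2381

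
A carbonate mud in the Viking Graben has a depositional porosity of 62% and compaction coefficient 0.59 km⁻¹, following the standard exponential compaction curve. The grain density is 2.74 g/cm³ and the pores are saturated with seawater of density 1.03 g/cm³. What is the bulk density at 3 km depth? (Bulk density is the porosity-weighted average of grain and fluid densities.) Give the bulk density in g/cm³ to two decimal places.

Porosity at depth: φ = 0.62·exp(−0.59×3) = 0.62×0.1703 = 0.1056
Bulk density: ρ_b = (1−φ)ρ_g + φ·ρ_f = 0.8944×2.74 + 0.1056×1.03
       = 2.451 + 0.109 = 2.559 g/cm³

2.56 g/cm³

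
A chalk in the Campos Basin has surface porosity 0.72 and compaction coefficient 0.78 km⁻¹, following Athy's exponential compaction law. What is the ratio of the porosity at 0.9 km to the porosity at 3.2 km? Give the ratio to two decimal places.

phi(Z₁)/phi(Z₂) = e^(−c·Z₁)/e^(−c·Z₂) = e^{c(Z₂−Z₁)}
= exp(0.78 × 2.3) = exp(1.794) = 6.0135

6.01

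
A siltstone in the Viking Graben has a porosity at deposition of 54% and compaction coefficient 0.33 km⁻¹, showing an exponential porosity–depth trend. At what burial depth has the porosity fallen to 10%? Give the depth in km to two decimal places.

Invert Athy's law: Z = ln(phi₀/phi) / k
Z = ln(0.54/0.1) / 0.33 = ln(5.4) / 0.33 = 1.6864 / 0.33 = 5.110 km

5.11 km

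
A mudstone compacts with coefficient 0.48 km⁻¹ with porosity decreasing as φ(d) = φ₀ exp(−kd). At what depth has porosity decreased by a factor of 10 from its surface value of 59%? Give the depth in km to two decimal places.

4.80 km

φ/φ₀ = 1/10 ⇒ exp(−k·d) = 1/10 ⇒ d = ln(10) / k
d = 2.3026 / 0.48 = 4.797 km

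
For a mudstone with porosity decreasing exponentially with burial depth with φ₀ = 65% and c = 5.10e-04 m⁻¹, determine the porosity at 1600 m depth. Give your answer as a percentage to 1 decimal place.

28.7%

Working in km (1 km = 1000 m; c in km⁻¹ = c in m⁻¹ × 1000):
φ = φ₀·exp(−c·Z) = 0.65 × exp(−0.51 × 1.6) = 0.65 × exp(−0.816)
  = 0.65 × 0.4422 = 0.2874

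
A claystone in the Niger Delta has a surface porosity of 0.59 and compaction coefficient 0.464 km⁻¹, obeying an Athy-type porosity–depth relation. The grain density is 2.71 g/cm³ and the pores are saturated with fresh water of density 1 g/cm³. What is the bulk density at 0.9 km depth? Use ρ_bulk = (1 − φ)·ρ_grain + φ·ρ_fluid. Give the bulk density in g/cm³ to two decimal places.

2.05 g/cm³

Porosity at depth: phi = 0.59·exp(−0.464×0.9) = 0.59×0.6586 = 0.3886
Bulk density: ρ_b = (1−phi)ρ_g + phi·ρ_f = 0.6114×2.71 + 0.3886×1
       = 1.657 + 0.389 = 2.046 g/cm³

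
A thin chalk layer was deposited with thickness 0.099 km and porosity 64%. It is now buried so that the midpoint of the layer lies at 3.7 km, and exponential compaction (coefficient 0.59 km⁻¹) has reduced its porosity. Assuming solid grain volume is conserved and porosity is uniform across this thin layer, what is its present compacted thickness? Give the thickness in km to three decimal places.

Porosity at 3.7 km: φ = 0.64·exp(−0.59×3.7) = 0.0721
Solid-volume conservation: h(1−φ) = h₀(1−φ₀) ⇒ h = h₀·(1−φ₀)/(1−φ)
h = 0.099 × (1 − 0.64)/(1 − 0.0721) = 0.099 × 0.3880 = 0.0384 km

0.038 km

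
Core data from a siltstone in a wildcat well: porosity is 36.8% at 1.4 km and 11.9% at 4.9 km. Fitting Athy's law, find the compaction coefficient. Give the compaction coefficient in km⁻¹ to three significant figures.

Athy: phi(d) = phi₀ e^(−kd) ⇒ phi₁/phi₂ = e^{k(d₂−d₁)} ⇒ k = ln(phi₁/phi₂)/(d₂−d₁)
k = ln(0.368/0.119) / (4.9 − 1.4) = ln(3.092) / 3.5 = 1.1290 / 3.5 = 0.3226 km⁻¹

0.323 km⁻¹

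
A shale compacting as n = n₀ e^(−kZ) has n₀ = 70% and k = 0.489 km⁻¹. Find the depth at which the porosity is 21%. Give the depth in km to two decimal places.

Invert Athy's law: Z = ln(n₀/n) / k
Z = ln(0.7/0.21) / 0.489 = ln(3.333) / 0.489 = 1.2040 / 0.489 = 2.462 km

2.46 km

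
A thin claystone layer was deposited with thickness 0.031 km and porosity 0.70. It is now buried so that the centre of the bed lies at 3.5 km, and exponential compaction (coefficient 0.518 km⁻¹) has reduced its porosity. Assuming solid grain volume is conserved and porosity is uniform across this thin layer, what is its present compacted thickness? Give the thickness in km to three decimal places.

Porosity at 3.5 km: φ = 0.7·exp(−0.518×3.5) = 0.1142
Solid-volume conservation: h(1−φ) = h₀(1−φ₀) ⇒ h = h₀·(1−φ₀)/(1−φ)
h = 0.031 × (1 − 0.7)/(1 − 0.1142) = 0.031 × 0.3387 = 0.0105 km

0.010 km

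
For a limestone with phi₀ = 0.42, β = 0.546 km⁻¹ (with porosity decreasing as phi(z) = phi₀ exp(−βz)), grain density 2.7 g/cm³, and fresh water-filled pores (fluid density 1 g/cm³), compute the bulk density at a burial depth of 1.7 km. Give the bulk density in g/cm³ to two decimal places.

Porosity at depth: phi = 0.42·exp(−0.546×1.7) = 0.42×0.3953 = 0.1660
Bulk density: ρ_b = (1−phi)ρ_g + phi·ρ_f = 0.8340×2.7 + 0.1660×1
       = 2.252 + 0.166 = 2.418 g/cm³

2.42 g/cm³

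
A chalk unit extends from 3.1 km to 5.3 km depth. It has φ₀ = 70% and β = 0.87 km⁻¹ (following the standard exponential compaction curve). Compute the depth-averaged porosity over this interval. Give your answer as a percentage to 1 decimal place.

⟨φ⟩ = (1/(Z₂−Z₁)) ∫ φ₀ e^(−βZ) dZ = φ₀·(e^(−β·Z₁) − e^(−β·Z₂)) / (β·(Z₂−Z₁))
e^(−0.87×3.1) = 0.0674; e^(−0.87×5.3) = 0.0099
⟨φ⟩ = 0.7 × (0.0674 − 0.0099) / (0.87 × 2.2) = 0.7 × 0.0300 = 0.0210

2.1%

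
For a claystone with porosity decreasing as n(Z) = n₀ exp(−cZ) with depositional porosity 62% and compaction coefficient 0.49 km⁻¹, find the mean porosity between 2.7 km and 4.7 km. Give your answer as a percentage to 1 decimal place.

10.5%

⟨n⟩ = (1/(Z₂−Z₁)) ∫ n₀ e^(−cZ) dZ = n₀·(e^(−c·Z₁) − e^(−c·Z₂)) / (c·(Z₂−Z₁))
e^(−0.49×2.7) = 0.2663; e^(−0.49×4.7) = 0.1000
⟨n⟩ = 0.62 × (0.2663 − 0.1000) / (0.49 × 2) = 0.62 × 0.1698 = 0.1053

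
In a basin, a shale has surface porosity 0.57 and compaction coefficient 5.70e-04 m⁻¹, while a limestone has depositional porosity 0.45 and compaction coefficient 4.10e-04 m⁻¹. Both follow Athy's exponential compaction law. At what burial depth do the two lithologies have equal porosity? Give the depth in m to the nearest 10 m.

Working in km (1 km = 1000 m; β in km⁻¹ = β in m⁻¹ × 1000):
Set phi₀ₐ e^(−βₐz) = phi₀ᵦ e^(−βᵦz) ⇒ ln(phi₀ₐ/phi₀ᵦ) = (βₐ − βᵦ)·z
z = ln(0.57/0.45) / (0.57 − 0.41) = 0.2364 / 0.16 = 1.477 km

1480 m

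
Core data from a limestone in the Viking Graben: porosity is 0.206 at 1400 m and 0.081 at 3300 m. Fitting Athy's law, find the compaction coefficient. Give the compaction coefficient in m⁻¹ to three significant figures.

Working in km (1 km = 1000 m; β in km⁻¹ = β in m⁻¹ × 1000):
Athy: n(Z) = n₀ e^(−βZ) ⇒ n₁/n₂ = e^{β(Z₂−Z₁)} ⇒ β = ln(n₁/n₂)/(Z₂−Z₁)
β = ln(0.206/0.081) / (3.3 − 1.4) = ln(2.543) / 1.9 = 0.9334 / 1.9 = 0.4913 km⁻¹

0.000491 m⁻¹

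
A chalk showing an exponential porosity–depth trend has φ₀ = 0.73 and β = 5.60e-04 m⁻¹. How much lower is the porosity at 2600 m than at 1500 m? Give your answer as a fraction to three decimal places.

Working in km (1 km = 1000 m; β in km⁻¹ = β in m⁻¹ × 1000):
φ(1.5) = 0.73·e^(−0.56×1.5) = 0.3151
φ(2.6) = 0.73·e^(−0.56×2.6) = 0.1702
Δφ = 0.3151 − 0.1702 = 0.1449

0.145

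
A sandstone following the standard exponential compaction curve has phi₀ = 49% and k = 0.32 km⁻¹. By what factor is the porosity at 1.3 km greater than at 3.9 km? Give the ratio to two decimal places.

2.30

phi(Z₁)/phi(Z₂) = e^(−k·Z₁)/e^(−k·Z₂) = e^{k(Z₂−Z₁)}
= exp(0.32 × 2.6) = exp(0.832) = 2.2979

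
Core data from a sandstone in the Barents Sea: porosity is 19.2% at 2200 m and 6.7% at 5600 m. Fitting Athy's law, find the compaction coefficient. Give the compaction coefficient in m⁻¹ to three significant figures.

0.000310 m⁻¹

Working in km (1 km = 1000 m; c in km⁻¹ = c in m⁻¹ × 1000):
Athy: phi(d) = phi₀ e^(−cd) ⇒ phi₁/phi₂ = e^{c(d₂−d₁)} ⇒ c = ln(phi₁/phi₂)/(d₂−d₁)
c = ln(0.192/0.067) / (5.6 − 2.2) = ln(2.866) / 3.4 = 1.0528 / 3.4 = 0.3096 km⁻¹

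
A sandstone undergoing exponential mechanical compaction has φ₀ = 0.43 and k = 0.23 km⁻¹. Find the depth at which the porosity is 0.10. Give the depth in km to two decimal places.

Invert Athy's law: Z = ln(φ₀/φ) / k
Z = ln(0.43/0.1) / 0.23 = ln(4.3) / 0.23 = 1.4586 / 0.23 = 6.342 km

6.34 km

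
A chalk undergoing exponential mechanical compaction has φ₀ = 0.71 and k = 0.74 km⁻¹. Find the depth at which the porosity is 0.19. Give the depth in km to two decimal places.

Invert Athy's law: d = ln(φ₀/φ) / k
d = ln(0.71/0.19) / 0.74 = ln(3.737) / 0.74 = 1.3182 / 0.74 = 1.781 km

1.78 km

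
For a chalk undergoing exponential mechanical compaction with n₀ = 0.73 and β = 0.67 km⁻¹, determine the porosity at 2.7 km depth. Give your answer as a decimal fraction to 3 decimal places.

0.120

n = n₀·exp(−β·z) = 0.73 × exp(−0.67 × 2.7) = 0.73 × exp(−1.809)
  = 0.73 × 0.1638 = 0.1196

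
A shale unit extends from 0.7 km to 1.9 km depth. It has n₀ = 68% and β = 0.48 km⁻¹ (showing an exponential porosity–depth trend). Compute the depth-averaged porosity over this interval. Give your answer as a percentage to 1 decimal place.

36.9%

⟨n⟩ = (1/(d₂−d₁)) ∫ n₀ e^(−βd) dd = n₀·(e^(−β·d₁) − e^(−β·d₂)) / (β·(d₂−d₁))
e^(−0.48×0.7) = 0.7146; e^(−0.48×1.9) = 0.4017
⟨n⟩ = 0.68 × (0.7146 − 0.4017) / (0.48 × 1.2) = 0.68 × 0.5432 = 0.3694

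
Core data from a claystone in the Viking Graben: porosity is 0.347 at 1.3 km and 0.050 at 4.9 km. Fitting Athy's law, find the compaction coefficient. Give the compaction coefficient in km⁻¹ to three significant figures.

Athy: n(Z) = n₀ e^(−kZ) ⇒ n₁/n₂ = e^{k(Z₂−Z₁)} ⇒ k = ln(n₁/n₂)/(Z₂−Z₁)
k = ln(0.347/0.05) / (4.9 − 1.3) = ln(6.94) / 3.6 = 1.9373 / 3.6 = 0.5381 km⁻¹

0.538 km⁻¹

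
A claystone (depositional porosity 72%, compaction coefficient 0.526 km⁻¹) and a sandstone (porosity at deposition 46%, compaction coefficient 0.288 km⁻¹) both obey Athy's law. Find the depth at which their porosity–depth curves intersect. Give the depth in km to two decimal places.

Set n₀ₐ e^(−kₐZ) = n₀ᵦ e^(−kᵦZ) ⇒ ln(n₀ₐ/n₀ᵦ) = (kₐ − kᵦ)·Z
Z = ln(0.72/0.46) / (0.526 − 0.288) = 0.4480 / 0.238 = 1.882 km

1.88 km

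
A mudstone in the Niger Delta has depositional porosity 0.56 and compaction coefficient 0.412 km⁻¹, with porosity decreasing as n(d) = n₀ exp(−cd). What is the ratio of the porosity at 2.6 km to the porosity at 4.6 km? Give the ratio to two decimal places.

2.28

n(d₁)/n(d₂) = e^(−c·d₁)/e^(−c·d₂) = e^{c(d₂−d₁)}
= exp(0.412 × 2) = exp(0.824) = 2.2796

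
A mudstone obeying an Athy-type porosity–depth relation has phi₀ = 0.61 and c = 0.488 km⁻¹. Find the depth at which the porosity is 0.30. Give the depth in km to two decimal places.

Invert Athy's law: z = ln(phi₀/phi) / c
z = ln(0.61/0.3) / 0.488 = ln(2.033) / 0.488 = 0.7097 / 0.488 = 1.454 km

1.45 km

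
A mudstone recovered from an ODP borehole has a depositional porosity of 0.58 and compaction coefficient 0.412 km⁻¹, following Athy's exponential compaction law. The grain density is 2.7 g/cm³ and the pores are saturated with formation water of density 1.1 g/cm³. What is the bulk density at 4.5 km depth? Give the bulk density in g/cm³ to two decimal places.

Porosity at depth: n = 0.58·exp(−0.412×4.5) = 0.58×0.1566 = 0.0908
Bulk density: ρ_b = (1−n)ρ_g + n·ρ_f = 0.9092×2.7 + 0.0908×1.1
       = 2.455 + 0.100 = 2.555 g/cm³

2.55 g/cm³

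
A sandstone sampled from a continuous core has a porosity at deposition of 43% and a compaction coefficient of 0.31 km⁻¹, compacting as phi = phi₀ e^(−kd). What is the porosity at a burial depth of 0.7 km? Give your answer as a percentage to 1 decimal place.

phi = phi₀·exp(−k·d) = 0.43 × exp(−0.31 × 0.7) = 0.43 × exp(−0.217)
  = 0.43 × 0.8049 = 0.3461

34.6%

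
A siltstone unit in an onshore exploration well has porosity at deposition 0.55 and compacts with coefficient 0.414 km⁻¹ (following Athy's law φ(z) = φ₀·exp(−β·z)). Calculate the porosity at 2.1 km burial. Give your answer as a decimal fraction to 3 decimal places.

φ = φ₀·exp(−β·z) = 0.55 × exp(−0.414 × 2.1) = 0.55 × exp(−0.8694)
  = 0.55 × 0.4192 = 0.2306

0.231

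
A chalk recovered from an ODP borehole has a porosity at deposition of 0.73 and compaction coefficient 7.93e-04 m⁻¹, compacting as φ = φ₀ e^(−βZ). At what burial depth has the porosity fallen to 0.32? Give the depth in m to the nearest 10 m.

1040 m

Working in km (1 km = 1000 m; β in km⁻¹ = β in m⁻¹ × 1000):
Invert Athy's law: Z = ln(φ₀/φ) / β
Z = ln(0.73/0.32) / 0.793 = ln(2.281) / 0.793 = 0.8247 / 0.793 = 1.040 km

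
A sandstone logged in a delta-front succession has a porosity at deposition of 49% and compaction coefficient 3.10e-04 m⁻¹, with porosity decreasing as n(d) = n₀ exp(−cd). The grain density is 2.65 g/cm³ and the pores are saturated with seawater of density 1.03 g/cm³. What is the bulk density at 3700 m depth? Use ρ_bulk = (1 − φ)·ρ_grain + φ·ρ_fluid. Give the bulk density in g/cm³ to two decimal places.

Working in km (1 km = 1000 m; c in km⁻¹ = c in m⁻¹ × 1000):
Porosity at depth: n = 0.49·exp(−0.31×3.7) = 0.49×0.3176 = 0.1556
Bulk density: ρ_b = (1−n)ρ_g + n·ρ_f = 0.8444×2.65 + 0.1556×1.03
       = 2.238 + 0.160 = 2.398 g/cm³

2.40 g/cm³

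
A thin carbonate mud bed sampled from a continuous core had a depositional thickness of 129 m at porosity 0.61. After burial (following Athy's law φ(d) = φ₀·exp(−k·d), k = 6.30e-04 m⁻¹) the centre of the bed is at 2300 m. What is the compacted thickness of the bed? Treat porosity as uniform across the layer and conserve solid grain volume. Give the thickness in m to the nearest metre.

Working in km (1 km = 1000 m; k in km⁻¹ = k in m⁻¹ × 1000):
Porosity at 2.3 km: φ = 0.61·exp(−0.63×2.3) = 0.1432
Solid-volume conservation: h(1−φ) = h₀(1−φ₀) ⇒ h = h₀·(1−φ₀)/(1−φ)
h = 0.129 × (1 − 0.61)/(1 − 0.1432) = 0.129 × 0.4552 = 0.0587 km

59 m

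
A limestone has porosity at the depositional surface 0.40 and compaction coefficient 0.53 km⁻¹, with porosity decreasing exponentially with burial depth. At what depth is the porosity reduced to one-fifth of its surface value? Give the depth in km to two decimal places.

3.04 km

n/n₀ = 1/5 ⇒ exp(−β·Z) = 1/5 ⇒ Z = ln(5) / β
Z = 1.6094 / 0.53 = 3.037 km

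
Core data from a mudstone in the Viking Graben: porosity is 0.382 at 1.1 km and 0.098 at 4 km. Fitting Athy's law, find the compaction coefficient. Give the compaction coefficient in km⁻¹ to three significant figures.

0.469 km⁻¹

Athy: φ(d) = φ₀ e^(−kd) ⇒ φ₁/φ₂ = e^{k(d₂−d₁)} ⇒ k = ln(φ₁/φ₂)/(d₂−d₁)
k = ln(0.382/0.098) / (4 − 1.1) = ln(3.898) / 2.9 = 1.3605 / 2.9 = 0.4691 km⁻¹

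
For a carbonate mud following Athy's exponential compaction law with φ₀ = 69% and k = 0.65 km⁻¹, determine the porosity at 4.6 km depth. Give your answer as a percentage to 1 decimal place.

3.5%

φ = φ₀·exp(−k·d) = 0.69 × exp(−0.65 × 4.6) = 0.69 × exp(−2.99)
  = 0.69 × 0.0503 = 0.0347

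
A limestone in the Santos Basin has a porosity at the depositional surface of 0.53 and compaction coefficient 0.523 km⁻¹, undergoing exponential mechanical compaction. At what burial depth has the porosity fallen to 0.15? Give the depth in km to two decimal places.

2.41 km

Invert Athy's law: Z = ln(φ₀/φ) / c
Z = ln(0.53/0.15) / 0.523 = ln(3.533) / 0.523 = 1.2622 / 0.523 = 2.413 km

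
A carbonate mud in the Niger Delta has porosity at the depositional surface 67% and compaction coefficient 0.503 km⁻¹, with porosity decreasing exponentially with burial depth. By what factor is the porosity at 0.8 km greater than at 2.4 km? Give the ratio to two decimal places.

phi(d₁)/phi(d₂) = e^(−β·d₁)/e^(−β·d₂) = e^{β(d₂−d₁)}
= exp(0.503 × 1.6) = exp(0.8048) = 2.2362

2.24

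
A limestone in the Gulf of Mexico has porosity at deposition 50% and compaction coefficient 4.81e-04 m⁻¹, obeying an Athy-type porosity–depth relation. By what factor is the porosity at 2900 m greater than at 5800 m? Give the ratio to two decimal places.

Working in km (1 km = 1000 m; β in km⁻¹ = β in m⁻¹ × 1000):
phi(Z₁)/phi(Z₂) = e^(−β·Z₁)/e^(−β·Z₂) = e^{β(Z₂−Z₁)}
= exp(0.481 × 2.9) = exp(1.395) = 4.0346

4.03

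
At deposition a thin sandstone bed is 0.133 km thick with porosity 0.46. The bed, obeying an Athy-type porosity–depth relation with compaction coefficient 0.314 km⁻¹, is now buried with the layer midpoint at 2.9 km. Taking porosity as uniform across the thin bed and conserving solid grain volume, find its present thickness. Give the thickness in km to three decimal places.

0.088 km

Porosity at 2.9 km: φ = 0.46·exp(−0.314×2.9) = 0.1851
Solid-volume conservation: h(1−φ) = h₀(1−φ₀) ⇒ h = h₀·(1−φ₀)/(1−φ)
h = 0.133 × (1 − 0.46)/(1 − 0.1851) = 0.133 × 0.6626 = 0.0881 km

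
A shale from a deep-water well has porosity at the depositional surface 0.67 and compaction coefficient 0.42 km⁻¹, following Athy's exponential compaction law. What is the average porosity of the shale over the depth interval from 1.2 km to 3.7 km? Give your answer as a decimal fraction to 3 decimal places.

⟨n⟩ = (1/(d₂−d₁)) ∫ n₀ e^(−βd) dd = n₀·(e^(−β·d₁) − e^(−β·d₂)) / (β·(d₂−d₁))
e^(−0.42×1.2) = 0.6041; e^(−0.42×3.7) = 0.2114
⟨n⟩ = 0.67 × (0.6041 − 0.2114) / (0.42 × 2.5) = 0.67 × 0.3740 = 0.2506

0.251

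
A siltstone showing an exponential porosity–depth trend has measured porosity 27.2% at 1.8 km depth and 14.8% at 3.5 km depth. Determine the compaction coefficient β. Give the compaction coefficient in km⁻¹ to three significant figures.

0.358 km⁻¹

Athy: n(z) = n₀ e^(−βz) ⇒ n₁/n₂ = e^{β(z₂−z₁)} ⇒ β = ln(n₁/n₂)/(z₂−z₁)
β = ln(0.272/0.148) / (3.5 − 1.8) = ln(1.838) / 1.7 = 0.6086 / 1.7 = 0.358 km⁻¹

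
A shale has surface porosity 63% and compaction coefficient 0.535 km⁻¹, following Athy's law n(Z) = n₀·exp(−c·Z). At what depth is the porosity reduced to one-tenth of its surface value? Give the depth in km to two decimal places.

4.30 km

n/n₀ = 1/10 ⇒ exp(−c·Z) = 1/10 ⇒ Z = ln(10) / c
Z = 2.3026 / 0.535 = 4.304 km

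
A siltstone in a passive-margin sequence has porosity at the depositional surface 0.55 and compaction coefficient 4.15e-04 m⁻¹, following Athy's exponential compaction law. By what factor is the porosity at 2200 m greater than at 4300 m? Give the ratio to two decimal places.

Working in km (1 km = 1000 m; k in km⁻¹ = k in m⁻¹ × 1000):
φ(d₁)/φ(d₂) = e^(−k·d₁)/e^(−k·d₂) = e^{k(d₂−d₁)}
= exp(0.415 × 2.1) = exp(0.8715) = 2.3905

2.39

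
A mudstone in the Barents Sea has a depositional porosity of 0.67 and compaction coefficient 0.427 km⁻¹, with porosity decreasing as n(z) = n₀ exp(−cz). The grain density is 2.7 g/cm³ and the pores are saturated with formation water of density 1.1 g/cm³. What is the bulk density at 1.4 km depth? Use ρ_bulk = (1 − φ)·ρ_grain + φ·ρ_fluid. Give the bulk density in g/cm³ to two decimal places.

2.11 g/cm³

Porosity at depth: n = 0.67·exp(−0.427×1.4) = 0.67×0.5500 = 0.3685
Bulk density: ρ_b = (1−n)ρ_g + n·ρ_f = 0.6315×2.7 + 0.3685×1.1
       = 1.705 + 0.405 = 2.110 g/cm³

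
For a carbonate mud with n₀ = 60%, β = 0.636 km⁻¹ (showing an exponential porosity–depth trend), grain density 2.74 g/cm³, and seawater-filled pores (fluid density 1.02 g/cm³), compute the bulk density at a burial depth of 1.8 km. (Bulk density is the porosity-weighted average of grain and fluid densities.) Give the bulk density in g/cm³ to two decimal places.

Porosity at depth: n = 0.6·exp(−0.636×1.8) = 0.6×0.3183 = 0.1910
Bulk density: ρ_b = (1−n)ρ_g + n·ρ_f = 0.8090×2.74 + 0.1910×1.02
       = 2.217 + 0.195 = 2.412 g/cm³

2.41 g/cm³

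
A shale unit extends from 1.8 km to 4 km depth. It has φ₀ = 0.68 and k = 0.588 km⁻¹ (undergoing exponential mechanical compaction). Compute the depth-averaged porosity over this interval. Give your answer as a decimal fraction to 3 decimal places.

⟨φ⟩ = (1/(Z₂−Z₁)) ∫ φ₀ e^(−kZ) dZ = φ₀·(e^(−k·Z₁) − e^(−k·Z₂)) / (k·(Z₂−Z₁))
e^(−0.588×1.8) = 0.3470; e^(−0.588×4) = 0.0952
⟨φ⟩ = 0.68 × (0.3470 − 0.0952) / (0.588 × 2.2) = 0.68 × 0.1947 = 0.1324

0.132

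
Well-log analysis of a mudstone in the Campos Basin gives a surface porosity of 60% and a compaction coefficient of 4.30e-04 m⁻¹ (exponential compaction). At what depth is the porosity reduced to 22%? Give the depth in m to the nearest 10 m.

Working in km (1 km = 1000 m; β in km⁻¹ = β in m⁻¹ × 1000):
Invert Athy's law: Z = ln(φ₀/φ) / β
Z = ln(0.6/0.22) / 0.43 = ln(2.727) / 0.43 = 1.0033 / 0.43 = 2.333 km

2330 m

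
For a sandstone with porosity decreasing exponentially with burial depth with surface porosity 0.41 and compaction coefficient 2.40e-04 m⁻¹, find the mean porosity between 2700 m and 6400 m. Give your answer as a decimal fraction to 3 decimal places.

Working in km (1 km = 1000 m; k in km⁻¹ = k in m⁻¹ × 1000):
⟨n⟩ = (1/(d₂−d₁)) ∫ n₀ e^(−kd) dd = n₀·(e^(−k·d₁) − e^(−k·d₂)) / (k·(d₂−d₁))
e^(−0.24×2.7) = 0.5231; e^(−0.24×6.4) = 0.2152
⟨n⟩ = 0.41 × (0.5231 − 0.2152) / (0.24 × 3.7) = 0.41 × 0.3467 = 0.1421

0.142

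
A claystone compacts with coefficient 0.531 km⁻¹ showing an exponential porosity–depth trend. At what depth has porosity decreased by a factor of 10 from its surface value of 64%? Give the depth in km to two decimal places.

phi/phi₀ = 1/10 ⇒ exp(−k·z) = 1/10 ⇒ z = ln(10) / k
z = 2.3026 / 0.531 = 4.336 km

4.34 km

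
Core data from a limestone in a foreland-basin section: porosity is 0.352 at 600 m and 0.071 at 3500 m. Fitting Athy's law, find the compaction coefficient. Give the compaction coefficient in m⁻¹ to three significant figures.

Working in km (1 km = 1000 m; k in km⁻¹ = k in m⁻¹ × 1000):
Athy: n(d) = n₀ e^(−kd) ⇒ n₁/n₂ = e^{k(d₂−d₁)} ⇒ k = ln(n₁/n₂)/(d₂−d₁)
k = ln(0.352/0.071) / (3.5 − 0.6) = ln(4.958) / 2.9 = 1.6010 / 2.9 = 0.5521 km⁻¹

0.000552 m⁻¹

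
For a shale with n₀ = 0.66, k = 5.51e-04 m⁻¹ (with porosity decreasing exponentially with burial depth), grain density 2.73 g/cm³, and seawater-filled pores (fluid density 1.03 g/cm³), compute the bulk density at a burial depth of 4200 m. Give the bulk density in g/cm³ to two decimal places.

Working in km (1 km = 1000 m; k in km⁻¹ = k in m⁻¹ × 1000):
Porosity at depth: n = 0.66·exp(−0.551×4.2) = 0.66×0.0988 = 0.0652
Bulk density: ρ_b = (1−n)ρ_g + n·ρ_f = 0.9348×2.73 + 0.0652×1.03
       = 2.552 + 0.067 = 2.619 g/cm³

2.62 g/cm³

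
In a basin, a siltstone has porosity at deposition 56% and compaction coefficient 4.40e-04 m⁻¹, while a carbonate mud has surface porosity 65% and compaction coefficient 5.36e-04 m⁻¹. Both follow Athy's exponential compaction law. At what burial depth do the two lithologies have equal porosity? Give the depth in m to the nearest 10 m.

1550 m

Working in km (1 km = 1000 m; c in km⁻¹ = c in m⁻¹ × 1000):
Set phi₀ₐ e^(−cₐd) = phi₀ᵦ e^(−cᵦd) ⇒ ln(phi₀ₐ/phi₀ᵦ) = (cₐ − cᵦ)·d
d = ln(0.56/0.65) / (0.44 − 0.536) = -0.1490 / -0.096 = 1.552 km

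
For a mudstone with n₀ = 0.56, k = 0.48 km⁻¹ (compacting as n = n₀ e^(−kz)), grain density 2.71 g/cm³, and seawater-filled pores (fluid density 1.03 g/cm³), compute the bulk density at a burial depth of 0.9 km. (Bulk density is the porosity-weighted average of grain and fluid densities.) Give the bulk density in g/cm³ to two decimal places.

Porosity at depth: n = 0.56·exp(−0.48×0.9) = 0.56×0.6492 = 0.3636
Bulk density: ρ_b = (1−n)ρ_g + n·ρ_f = 0.6364×2.71 + 0.3636×1.03
       = 1.725 + 0.374 = 2.099 g/cm³

2.10 g/cm³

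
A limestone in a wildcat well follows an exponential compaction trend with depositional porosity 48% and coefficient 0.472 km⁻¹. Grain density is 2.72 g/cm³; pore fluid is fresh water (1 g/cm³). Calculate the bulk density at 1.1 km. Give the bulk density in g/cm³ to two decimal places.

2.23 g/cm³

Porosity at depth: φ = 0.48·exp(−0.472×1.1) = 0.48×0.5950 = 0.2856
Bulk density: ρ_b = (1−φ)ρ_g + φ·ρ_f = 0.7144×2.72 + 0.2856×1
       = 1.943 + 0.286 = 2.229 g/cm³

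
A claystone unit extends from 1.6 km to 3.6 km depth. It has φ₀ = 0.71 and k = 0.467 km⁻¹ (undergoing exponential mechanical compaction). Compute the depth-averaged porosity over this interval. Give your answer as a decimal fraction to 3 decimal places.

⟨φ⟩ = (1/(d₂−d₁)) ∫ φ₀ e^(−kd) dd = φ₀·(e^(−k·d₁) − e^(−k·d₂)) / (k·(d₂−d₁))
e^(−0.467×1.6) = 0.4737; e^(−0.467×3.6) = 0.1862
⟨φ⟩ = 0.71 × (0.4737 − 0.1862) / (0.467 × 2) = 0.71 × 0.3079 = 0.2186

0.219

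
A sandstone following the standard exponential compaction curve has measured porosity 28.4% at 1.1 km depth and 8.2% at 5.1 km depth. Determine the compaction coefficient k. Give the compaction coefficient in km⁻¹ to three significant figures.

Athy: phi(Z) = phi₀ e^(−kZ) ⇒ phi₁/phi₂ = e^{k(Z₂−Z₁)} ⇒ k = ln(phi₁/phi₂)/(Z₂−Z₁)
k = ln(0.284/0.082) / (5.1 − 1.1) = ln(3.463) / 4 = 1.2423 / 4 = 0.3106 km⁻¹

0.311 km⁻¹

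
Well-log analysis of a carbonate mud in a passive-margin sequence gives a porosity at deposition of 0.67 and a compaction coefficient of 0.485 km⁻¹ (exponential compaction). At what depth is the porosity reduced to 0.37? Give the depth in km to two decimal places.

Invert Athy's law: Z = ln(phi₀/phi) / c
Z = ln(0.67/0.37) / 0.485 = ln(1.811) / 0.485 = 0.5938 / 0.485 = 1.224 km

1.22 km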